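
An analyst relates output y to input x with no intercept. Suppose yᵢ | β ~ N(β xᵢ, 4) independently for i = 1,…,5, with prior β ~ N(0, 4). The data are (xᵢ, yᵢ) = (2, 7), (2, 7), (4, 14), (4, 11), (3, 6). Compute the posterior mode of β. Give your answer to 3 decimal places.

β̂_MAP = 2.920

log p(β | y) = −Σ(yᵢ − βxᵢ)²/(2·4) − β²/(2·4) + const.
Setting the derivative to zero: Σxᵢ(yᵢ − βxᵢ)/4 − β/4 = 0, so β = Σxᵢyᵢ / (Σxᵢ² + σ²/τ²).
Σxᵢyᵢ = 2·7 + 2·7 + 4·14 + 4·11 + 3·6 = 146; Σxᵢ² = 49; σ²/τ² = 1.
β̂_MAP = 146 / (49 + 1) = 146/50 ≈ 2.920.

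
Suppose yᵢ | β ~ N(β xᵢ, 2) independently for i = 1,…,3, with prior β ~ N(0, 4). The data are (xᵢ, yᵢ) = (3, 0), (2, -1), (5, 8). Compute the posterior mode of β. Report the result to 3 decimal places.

β̂_MAP = 0.987

log p(β | y) = −Σ(yᵢ − βxᵢ)²/(2·2) − β²/(2·4) + const.
Setting the derivative to zero: Σxᵢ(yᵢ − βxᵢ)/2 − β/4 = 0, so β = Σxᵢyᵢ / (Σxᵢ² + σ²/τ²).
Σxᵢyᵢ = 3·0 + 2·(-1) + 5·8 = 38; Σxᵢ² = 38; σ²/τ² = 0.5.
β̂_MAP = 38 / (38 + 0.5) = 38/38.5 ≈ 0.987.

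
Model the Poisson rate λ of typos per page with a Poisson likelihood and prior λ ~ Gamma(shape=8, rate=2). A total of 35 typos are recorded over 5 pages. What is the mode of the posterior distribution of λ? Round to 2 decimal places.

Σxᵢ = 35, n = 5.
Posterior ∝ λ^7e^(−2λ) · λ^35e^(−5λ) = λ^42e^(−7λ), i.e. Gamma(shape=43, rate=7).
The mode of a Gamma(a, b) with a ≥ 1 (shape–rate) is (a−1)/b = 42/7 ≈ 6.00.

λ̂_MAP = 6.00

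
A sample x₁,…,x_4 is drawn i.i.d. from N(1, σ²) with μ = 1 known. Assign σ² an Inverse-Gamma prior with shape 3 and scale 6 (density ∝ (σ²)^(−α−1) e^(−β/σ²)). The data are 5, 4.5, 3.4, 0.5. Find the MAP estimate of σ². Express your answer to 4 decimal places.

Sum of squared deviations about the known mean: SS = (5−1)² + (4.5−1)² + (3.4−1)² + (0.5−1)² = 34.26.
The Normal likelihood contributes (σ²)^(−n/2) exp(−SS/(2σ²)), so the posterior is Inverse-Gamma(α + n/2, β + SS/2) = Inverse-Gamma(5, 23.13).
The mode of Inverse-Gamma(a, b) is b/(a+1) = 23.13/6 ≈ 3.8550.

σ̂²_MAP = 3.8550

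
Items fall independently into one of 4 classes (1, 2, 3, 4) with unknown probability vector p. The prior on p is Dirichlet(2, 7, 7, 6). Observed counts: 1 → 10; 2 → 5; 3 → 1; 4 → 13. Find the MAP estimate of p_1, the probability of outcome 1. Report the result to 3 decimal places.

MAP estimate: 0.234

The posterior is Dirichlet(αᵢ + nᵢ) = Dirichlet(12, 12, 8, 19).
For a Dirichlet(a₁,…,a_K) with all aᵢ > 1, the mode has j-th component (aⱼ − 1)/(Σaᵢ − K).
Here Σaᵢ = 51 and K = 4, so p_1 = (12 − 1)/(51 − 4) = 11/47 ≈ 0.234.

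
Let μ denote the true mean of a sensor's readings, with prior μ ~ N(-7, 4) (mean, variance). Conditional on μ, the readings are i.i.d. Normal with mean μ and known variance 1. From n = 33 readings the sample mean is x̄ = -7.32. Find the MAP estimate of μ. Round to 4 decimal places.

n = 33, x̄ = -7.32.
For a Normal prior and Normal likelihood with known variance, the posterior is Normal; its mode equals its mean, the precision-weighted average.
Prior precision 1/σ₀² = 1/4 = 0.25; data precision n/σ² = 33/1 = 33.
μ̂ = (0.25·(-7) + 33·(-7.32)) / (0.25 + 33) = (-243.31)/33.25 = -24331/3325 ≈ -7.3176.

μ̂_MAP = -7.3176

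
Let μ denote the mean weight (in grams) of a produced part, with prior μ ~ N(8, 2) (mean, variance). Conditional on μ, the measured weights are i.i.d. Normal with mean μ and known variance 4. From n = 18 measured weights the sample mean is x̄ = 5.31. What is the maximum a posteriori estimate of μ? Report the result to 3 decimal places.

μ̂_MAP = 5.579

n = 18, x̄ = 5.31.
For a Normal prior and Normal likelihood with known variance, the posterior is Normal; its mode equals its mean, the precision-weighted average.
Prior precision 1/σ₀² = 1/2 = 0.5; data precision n/σ² = 18/4 = 4.5.
μ̂ = (0.5·8 + 4.5·5.31) / (0.5 + 4.5) = 27.895/5 = 5.579.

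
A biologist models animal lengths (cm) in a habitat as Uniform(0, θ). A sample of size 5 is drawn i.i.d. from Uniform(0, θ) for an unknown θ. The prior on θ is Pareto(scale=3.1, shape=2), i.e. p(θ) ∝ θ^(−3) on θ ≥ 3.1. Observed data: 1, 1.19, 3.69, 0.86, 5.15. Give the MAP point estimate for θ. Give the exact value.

θ̂_MAP = 5.15

The Uniform(0, θ) likelihood is θ^(−n) for θ ≥ max(xᵢ), zero otherwise. Here max(xᵢ) = 5.15.
Posterior ∝ θ^(−3) · θ^(−5) = θ^(−8) on θ ≥ max(3.1, 5.15) = 5.15.
This density is strictly decreasing in θ, so the posterior mode lies at the lower boundary of the support.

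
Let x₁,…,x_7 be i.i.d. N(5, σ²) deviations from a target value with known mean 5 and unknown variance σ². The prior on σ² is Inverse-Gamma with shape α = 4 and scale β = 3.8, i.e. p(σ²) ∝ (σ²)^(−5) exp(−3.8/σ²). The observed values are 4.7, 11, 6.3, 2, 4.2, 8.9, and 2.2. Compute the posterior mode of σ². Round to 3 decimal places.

Sum of squared deviations about the known mean: SS = (4.7−5)² + (11−5)² + (6.3−5)² + (2−5)² + (4.2−5)² + (8.9−5)² + (2.2−5)² = 70.47.
The Normal likelihood contributes (σ²)^(−n/2) exp(−SS/(2σ²)), so the posterior is Inverse-Gamma(α + n/2, β + SS/2) = Inverse-Gamma(7.5, 39.035).
The mode of Inverse-Gamma(a, b) is b/(a+1) = 39.035/8.5 ≈ 4.592.

σ̂²_MAP = 4.592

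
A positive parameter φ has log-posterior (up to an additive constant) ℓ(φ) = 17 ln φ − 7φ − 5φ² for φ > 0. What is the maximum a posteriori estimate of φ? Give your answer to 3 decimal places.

ℓ'(φ) = 17/φ − 7 − 10φ. Setting this to zero and multiplying by φ: 10φ² + 7φ − 17 = 0.
φ = (−7 + √(7² + 4·10·17)) / (2·10) = (−7 + √729) / 20 = (−7 + 27)/20 = 1.
ℓ''(φ) = −17/φ² − 10 < 0, confirming a maximum.

φ̂_MAP = 1.000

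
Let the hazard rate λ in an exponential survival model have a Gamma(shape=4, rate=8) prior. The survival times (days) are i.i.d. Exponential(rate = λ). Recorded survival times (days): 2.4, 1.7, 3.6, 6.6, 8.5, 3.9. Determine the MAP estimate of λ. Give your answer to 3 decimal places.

λ̂_MAP = 0.259

The Exponential(rate=λ) likelihood is ∝ λ^n e^(−λΣtᵢ). Here n = 6 and Σtᵢ = 2.4 + 1.7 + 3.6 + 6.6 + 8.5 + 3.9 = 26.7.
Posterior ∝ λ^3e^(−8λ) · λ^6e^(−26.7λ) = λ^9e^(−34.7λ), i.e. Gamma(10, 34.7).
Mode = (a−1)/b = 9/34.7 ≈ 0.259.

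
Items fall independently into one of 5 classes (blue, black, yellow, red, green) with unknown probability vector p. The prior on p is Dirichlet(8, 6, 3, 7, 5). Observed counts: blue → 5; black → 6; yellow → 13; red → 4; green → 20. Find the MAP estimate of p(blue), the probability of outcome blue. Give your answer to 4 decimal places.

MAP estimate of p(blue) = 0.1667

The posterior is Dirichlet(αᵢ + nᵢ) = Dirichlet(13, 12, 16, 11, 25).
For a Dirichlet(a₁,…,a_K) with all aᵢ > 1, the mode has j-th component (aⱼ − 1)/(Σaᵢ − K).
Here Σaᵢ = 77 and K = 5, so p(blue) = (13 − 1)/(77 − 5) = 12/72 ≈ 0.1667.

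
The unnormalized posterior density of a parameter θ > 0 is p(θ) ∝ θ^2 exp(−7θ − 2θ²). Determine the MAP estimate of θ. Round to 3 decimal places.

θ̂_MAP = 0.250

ℓ'(θ) = 2/θ − 7 − 4θ. Setting this to zero and multiplying by θ: 4θ² + 7θ − 2 = 0.
θ = (−7 + √(7² + 4·4·2)) / (2·4) = (−7 + √81) / 8 = (−7 + 9)/8 = 1/4.
ℓ''(θ) = −2/θ² − 4 < 0, confirming a maximum.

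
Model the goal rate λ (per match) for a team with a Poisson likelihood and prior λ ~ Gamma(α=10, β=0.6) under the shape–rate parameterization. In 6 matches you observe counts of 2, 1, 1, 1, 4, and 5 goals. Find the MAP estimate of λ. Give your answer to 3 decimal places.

λ̂_MAP = 3.485

Σxᵢ = 2+1+1+1+4+5 = 14, with n = 6.
Posterior ∝ λ^9e^(−0.6λ) · λ^14e^(−6λ) = λ^23e^(−6.6λ), i.e. Gamma(shape=24, rate=6.6).
The mode of a Gamma(a, b) with a ≥ 1 (shape–rate) is (a−1)/b = 23/6.6 ≈ 3.485.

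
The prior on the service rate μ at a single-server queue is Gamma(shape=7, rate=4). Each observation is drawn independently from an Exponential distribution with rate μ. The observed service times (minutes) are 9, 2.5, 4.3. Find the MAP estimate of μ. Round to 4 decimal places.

μ̂_MAP = 0.4545

The Exponential(rate=μ) likelihood is ∝ μ^n e^(−μΣtᵢ). Here n = 3 and Σtᵢ = 9 + 2.5 + 4.3 = 15.8.
Posterior ∝ μ^6e^(−4μ) · μ^3e^(−15.8μ) = μ^9e^(−19.8μ), i.e. Gamma(10, 19.8).
Mode = (a−1)/b = 9/19.8 ≈ 0.4545.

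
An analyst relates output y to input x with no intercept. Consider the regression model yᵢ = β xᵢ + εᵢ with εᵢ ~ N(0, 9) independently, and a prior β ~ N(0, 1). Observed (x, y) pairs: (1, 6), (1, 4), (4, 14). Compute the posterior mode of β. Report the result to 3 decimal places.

β̂_MAP = 2.444

log p(β | y) = −Σ(yᵢ − βxᵢ)²/(2·9) − β²/(2·1) + const.
Setting the derivative to zero: Σxᵢ(yᵢ − βxᵢ)/9 − β/1 = 0, so β = Σxᵢyᵢ / (Σxᵢ² + σ²/τ²).
Σxᵢyᵢ = 1·6 + 1·4 + 4·14 = 66; Σxᵢ² = 18; σ²/τ² = 9.
β̂_MAP = 66 / (18 + 9) = 66/27 ≈ 2.444.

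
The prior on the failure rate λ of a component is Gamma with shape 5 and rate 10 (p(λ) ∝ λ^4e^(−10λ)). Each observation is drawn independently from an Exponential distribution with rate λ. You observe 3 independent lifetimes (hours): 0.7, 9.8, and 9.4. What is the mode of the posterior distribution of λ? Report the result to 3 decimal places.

λ̂_MAP = 0.234

The Exponential(rate=λ) likelihood is ∝ λ^n e^(−λΣtᵢ). Here n = 3 and Σtᵢ = 0.7 + 9.8 + 9.4 = 19.9.
Posterior ∝ λ^4e^(−10λ) · λ^3e^(−19.9λ) = λ^7e^(−29.9λ), i.e. Gamma(8, 29.9).
Mode = (a−1)/b = 7/29.9 ≈ 0.234.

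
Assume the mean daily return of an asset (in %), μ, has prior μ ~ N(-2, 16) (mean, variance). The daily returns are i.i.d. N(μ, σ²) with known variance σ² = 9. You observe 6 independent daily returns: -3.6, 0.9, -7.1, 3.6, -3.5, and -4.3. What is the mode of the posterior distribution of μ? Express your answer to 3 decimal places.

n = 6; x̄ = ((-3.6) + 0.9 + (-7.1) + 3.6 + (-3.5) + (-4.3))/6 = -14/6 = -7/3 ≈ -2.3333.
For a Normal prior and Normal likelihood with known variance, the posterior is Normal; its mode equals its mean, the precision-weighted average.
Prior precision 1/σ₀² = 1/16 = 0.0625; data precision n/σ² = 6/9 = 2/3.
μ̂ = (0.0625·(-2) + (2/3)·(-7/3)) / (0.0625 + 2/3) = (-121/72)/(35/48) = -242/105 ≈ -2.305.

μ̂_MAP = -2.305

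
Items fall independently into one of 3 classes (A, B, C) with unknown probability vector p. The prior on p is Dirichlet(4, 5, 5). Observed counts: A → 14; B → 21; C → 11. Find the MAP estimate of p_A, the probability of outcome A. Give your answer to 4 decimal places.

MAP estimate of p_A = 0.2982

The posterior is Dirichlet(αᵢ + nᵢ) = Dirichlet(18, 26, 16).
For a Dirichlet(a₁,…,a_K) with all aᵢ > 1, the mode has j-th component (aⱼ − 1)/(Σaᵢ − K).
Here Σaᵢ = 60 and K = 3, so p_A = (18 − 1)/(60 − 3) = 17/57 ≈ 0.2982.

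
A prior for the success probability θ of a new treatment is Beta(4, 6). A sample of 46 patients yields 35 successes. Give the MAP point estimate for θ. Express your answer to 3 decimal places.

Prior: Beta(4, 6).
Data: 35 successes in 46 trials. The binomial likelihood contributes θ^35(1−θ)^11, so the posterior is Beta(4+35, 6+11) = Beta(39, 17).
For Beta(a, b) with a, b > 1 the mode is (a−1)/(a+b−2) = 38/54 ≈ 0.704.

θ̂_MAP = 0.704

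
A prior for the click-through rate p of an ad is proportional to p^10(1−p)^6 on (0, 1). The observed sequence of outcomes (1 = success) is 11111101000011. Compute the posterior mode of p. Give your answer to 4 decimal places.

p̂_MAP = 0.6333

The prior density ∝ p^10(1−p)^6 is the kernel of Beta(11, 7).
Data: 9 successes in 14 trials (from the sequence). The binomial likelihood contributes p^9(1−p)^5, so the posterior is Beta(11+9, 7+5) = Beta(20, 12).
For Beta(a, b) with a, b > 1 the mode is (a−1)/(a+b−2) = 19/30 ≈ 0.6333.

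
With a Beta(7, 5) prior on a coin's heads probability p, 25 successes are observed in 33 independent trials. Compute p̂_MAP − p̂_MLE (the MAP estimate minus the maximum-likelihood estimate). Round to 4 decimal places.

Posterior is Beta(32, 13); MAP = (32−1)/(45−2) = 31/43 ≈ 0.72093.
MLE ignores the prior: p̂_MLE = k/n = 25/33 ≈ 0.75758.
Difference = 31/43 − 25/33 = -52/1419 ≈ -0.0366.

MAP − MLE = -0.0366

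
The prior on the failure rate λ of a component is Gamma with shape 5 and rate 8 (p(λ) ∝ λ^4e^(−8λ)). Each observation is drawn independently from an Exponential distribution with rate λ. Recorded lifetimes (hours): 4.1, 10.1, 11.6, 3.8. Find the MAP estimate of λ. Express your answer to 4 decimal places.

λ̂_MAP = 0.2128

The Exponential(rate=λ) likelihood is ∝ λ^n e^(−λΣtᵢ). Here n = 4 and Σtᵢ = 4.1 + 10.1 + 11.6 + 3.8 = 29.6.
Posterior ∝ λ^4e^(−8λ) · λ^4e^(−29.6λ) = λ^8e^(−37.6λ), i.e. Gamma(9, 37.6).
Mode = (a−1)/b = 8/37.6 ≈ 0.2128.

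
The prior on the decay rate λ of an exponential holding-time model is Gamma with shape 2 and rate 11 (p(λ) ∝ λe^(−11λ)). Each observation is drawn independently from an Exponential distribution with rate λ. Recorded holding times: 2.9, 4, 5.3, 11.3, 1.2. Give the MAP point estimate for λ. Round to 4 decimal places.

The Exponential(rate=λ) likelihood is ∝ λ^n e^(−λΣtᵢ). Here n = 5 and Σtᵢ = 2.9 + 4 + 5.3 + 11.3 + 1.2 = 24.7.
Posterior ∝ λe^(−11λ) · λ^5e^(−24.7λ) = λ^6e^(−35.7λ), i.e. Gamma(7, 35.7).
Mode = (a−1)/b = 6/35.7 ≈ 0.1681.

λ̂_MAP = 0.1681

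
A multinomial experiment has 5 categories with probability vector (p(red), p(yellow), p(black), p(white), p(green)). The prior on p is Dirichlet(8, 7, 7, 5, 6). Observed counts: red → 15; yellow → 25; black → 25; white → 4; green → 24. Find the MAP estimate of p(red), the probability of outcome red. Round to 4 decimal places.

The posterior is Dirichlet(αᵢ + nᵢ) = Dirichlet(23, 32, 32, 9, 30).
For a Dirichlet(a₁,…,a_K) with all aᵢ > 1, the mode has j-th component (aⱼ − 1)/(Σaᵢ − K).
Here Σaᵢ = 126 and K = 5, so p(red) = (23 − 1)/(126 − 5) = 22/121 ≈ 0.1818.

MAP estimate of p(red) = 0.1818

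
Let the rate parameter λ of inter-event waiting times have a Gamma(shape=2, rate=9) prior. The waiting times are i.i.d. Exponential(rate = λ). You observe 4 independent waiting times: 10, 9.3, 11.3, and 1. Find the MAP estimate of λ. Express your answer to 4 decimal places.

The Exponential(rate=λ) likelihood is ∝ λ^n e^(−λΣtᵢ). Here n = 4 and Σtᵢ = 10 + 9.3 + 11.3 + 1 = 31.6.
Posterior ∝ λe^(−9λ) · λ^4e^(−31.6λ) = λ^5e^(−40.6λ), i.e. Gamma(6, 40.6).
Mode = (a−1)/b = 5/40.6 ≈ 0.1232.

λ̂_MAP = 0.1232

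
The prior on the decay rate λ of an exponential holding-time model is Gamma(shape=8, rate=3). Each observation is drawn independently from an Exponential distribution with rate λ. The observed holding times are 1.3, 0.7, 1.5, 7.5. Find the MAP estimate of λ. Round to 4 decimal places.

λ̂_MAP = 0.7857

The Exponential(rate=λ) likelihood is ∝ λ^n e^(−λΣtᵢ). Here n = 4 and Σtᵢ = 1.3 + 0.7 + 1.5 + 7.5 = 11.
Posterior ∝ λ^7e^(−3λ) · λ^4e^(−11λ) = λ^11e^(−14λ), i.e. Gamma(12, 14).
Mode = (a−1)/b = 11/14 ≈ 0.7857.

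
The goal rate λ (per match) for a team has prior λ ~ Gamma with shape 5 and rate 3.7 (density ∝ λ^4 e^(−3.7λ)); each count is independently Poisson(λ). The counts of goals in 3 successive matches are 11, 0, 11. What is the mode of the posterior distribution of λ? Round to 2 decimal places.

Σxᵢ = 11+0+11 = 22, with n = 3.
Posterior ∝ λ^4e^(−3.7λ) · λ^22e^(−3λ) = λ^26e^(−6.7λ), i.e. Gamma(shape=27, rate=6.7).
The mode of a Gamma(a, b) with a ≥ 1 (shape–rate) is (a−1)/b = 26/6.7 ≈ 3.88.

λ̂_MAP = 3.88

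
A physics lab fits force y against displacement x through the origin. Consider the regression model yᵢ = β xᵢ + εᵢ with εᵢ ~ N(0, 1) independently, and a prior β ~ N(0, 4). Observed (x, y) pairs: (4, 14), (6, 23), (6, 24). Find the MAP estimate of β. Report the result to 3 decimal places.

log p(β | y) = −Σ(yᵢ − βxᵢ)²/(2·1) − β²/(2·4) + const.
Setting the derivative to zero: Σxᵢ(yᵢ − βxᵢ)/1 − β/4 = 0, so β = Σxᵢyᵢ / (Σxᵢ² + σ²/τ²).
Σxᵢyᵢ = 4·14 + 6·23 + 6·24 = 338; Σxᵢ² = 88; σ²/τ² = 0.25.
β̂_MAP = 338 / (88 + 0.25) = 338/88.25 ≈ 3.830.

β̂_MAP = 3.830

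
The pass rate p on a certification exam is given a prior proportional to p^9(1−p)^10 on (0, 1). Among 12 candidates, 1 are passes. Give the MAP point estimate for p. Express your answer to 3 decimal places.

The prior density ∝ p^9(1−p)^10 is the kernel of Beta(10, 11).
Data: 1 success in 12 trials. The binomial likelihood contributes p(1−p)^11, so the posterior is Beta(10+1, 11+11) = Beta(11, 22).
For Beta(a, b) with a, b > 1 the mode is (a−1)/(a+b−2) = 10/31 ≈ 0.323.

p̂_MAP = 0.323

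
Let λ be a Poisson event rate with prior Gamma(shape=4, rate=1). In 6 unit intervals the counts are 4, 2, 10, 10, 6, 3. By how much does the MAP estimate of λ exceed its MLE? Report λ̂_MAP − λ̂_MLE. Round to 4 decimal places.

MAP − MLE = -0.4048

Σxᵢ = 35. Posterior is Gamma(39, 7); MAP = (39−1)/7 = 38/7 ≈ 5.42857.
MLE = x̄ = 35/6 ≈ 5.83333.
Difference = 38/7 − 35/6 = -17/42 ≈ -0.4048.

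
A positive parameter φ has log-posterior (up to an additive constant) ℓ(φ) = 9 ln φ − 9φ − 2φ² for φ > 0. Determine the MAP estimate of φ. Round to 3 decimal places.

φ̂_MAP = 0.750

ℓ'(φ) = 9/φ − 9 − 4φ. Setting this to zero and multiplying by φ: 4φ² + 9φ − 9 = 0.
φ = (−9 + √(9² + 4·4·9)) / (2·4) = (−9 + √225) / 8 = (−9 + 15)/8 = 3/4.
ℓ''(φ) = −9/φ² − 4 < 0, confirming a maximum.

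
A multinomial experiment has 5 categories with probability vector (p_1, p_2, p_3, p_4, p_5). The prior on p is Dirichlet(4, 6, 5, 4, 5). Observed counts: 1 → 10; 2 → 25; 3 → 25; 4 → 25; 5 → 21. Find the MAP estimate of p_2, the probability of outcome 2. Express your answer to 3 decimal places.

The posterior is Dirichlet(αᵢ + nᵢ) = Dirichlet(14, 31, 30, 29, 26).
For a Dirichlet(a₁,…,a_K) with all aᵢ > 1, the mode has j-th component (aⱼ − 1)/(Σaᵢ − K).
Here Σaᵢ = 130 and K = 5, so p_2 = (31 − 1)/(130 − 5) = 30/125 ≈ 0.240.

MAP estimate: 0.240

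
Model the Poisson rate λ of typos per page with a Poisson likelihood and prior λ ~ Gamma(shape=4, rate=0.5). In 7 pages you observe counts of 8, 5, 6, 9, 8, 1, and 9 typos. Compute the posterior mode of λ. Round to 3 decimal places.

Σxᵢ = 8+5+6+9+8+1+9 = 46, with n = 7.
Posterior ∝ λ^3e^(−0.5λ) · λ^46e^(−7λ) = λ^49e^(−7.5λ), i.e. Gamma(shape=50, rate=7.5).
The mode of a Gamma(a, b) with a ≥ 1 (shape–rate) is (a−1)/b = 49/7.5 ≈ 6.533.

λ̂_MAP = 6.533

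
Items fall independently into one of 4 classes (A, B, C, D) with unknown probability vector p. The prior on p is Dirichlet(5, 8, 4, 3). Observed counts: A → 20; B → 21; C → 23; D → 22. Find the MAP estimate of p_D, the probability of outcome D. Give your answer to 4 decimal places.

The posterior is Dirichlet(αᵢ + nᵢ) = Dirichlet(25, 29, 27, 25).
For a Dirichlet(a₁,…,a_K) with all aᵢ > 1, the mode has j-th component (aⱼ − 1)/(Σaᵢ − K).
Here Σaᵢ = 106 and K = 4, so p_D = (25 − 1)/(106 − 4) = 24/102 ≈ 0.2353.

MAP estimate of p_D = 0.2353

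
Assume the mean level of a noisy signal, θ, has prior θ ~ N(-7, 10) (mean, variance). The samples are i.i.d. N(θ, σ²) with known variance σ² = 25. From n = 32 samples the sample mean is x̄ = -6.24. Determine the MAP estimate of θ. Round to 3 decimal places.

θ̂_MAP = -6.295

n = 32, x̄ = -6.24.
For a Normal prior and Normal likelihood with known variance, the posterior is Normal; its mode equals its mean, the precision-weighted average.
Prior precision 1/σ₀² = 1/10 = 0.1; data precision n/σ² = 32/25 = 1.28.
θ̂ = (0.1·(-7) + 1.28·(-6.24)) / (0.1 + 1.28) = (-8.6872)/1.38 = -10859/1725 ≈ -6.295.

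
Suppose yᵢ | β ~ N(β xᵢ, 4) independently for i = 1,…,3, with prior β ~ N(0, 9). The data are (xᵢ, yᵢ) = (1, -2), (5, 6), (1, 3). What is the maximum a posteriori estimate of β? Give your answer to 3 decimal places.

log p(β | y) = −Σ(yᵢ − βxᵢ)²/(2·4) − β²/(2·9) + const.
Setting the derivative to zero: Σxᵢ(yᵢ − βxᵢ)/4 − β/9 = 0, so β = Σxᵢyᵢ / (Σxᵢ² + σ²/τ²).
Σxᵢyᵢ = 1·(-2) + 5·6 + 1·3 = 31; Σxᵢ² = 27; σ²/τ² = 4/9.
β̂_MAP = 31 / (27 + 4/9) = 31/(247/9) = 279/247 ≈ 1.130.

β̂_MAP = 1.130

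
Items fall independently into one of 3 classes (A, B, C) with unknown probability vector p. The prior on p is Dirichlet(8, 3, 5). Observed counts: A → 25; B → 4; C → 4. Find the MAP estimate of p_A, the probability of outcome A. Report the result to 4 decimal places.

MAP estimate of p_A = 0.6957

The posterior is Dirichlet(αᵢ + nᵢ) = Dirichlet(33, 7, 9).
For a Dirichlet(a₁,…,a_K) with all aᵢ > 1, the mode has j-th component (aⱼ − 1)/(Σaᵢ − K).
Here Σaᵢ = 49 and K = 3, so p_A = (33 − 1)/(49 − 3) = 32/46 ≈ 0.6957.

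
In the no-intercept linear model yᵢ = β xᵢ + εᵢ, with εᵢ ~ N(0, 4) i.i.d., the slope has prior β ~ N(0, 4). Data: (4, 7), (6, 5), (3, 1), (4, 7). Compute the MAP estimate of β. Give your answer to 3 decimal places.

β̂_MAP = 1.141

log p(β | y) = −Σ(yᵢ − βxᵢ)²/(2·4) − β²/(2·4) + const.
Setting the derivative to zero: Σxᵢ(yᵢ − βxᵢ)/4 − β/4 = 0, so β = Σxᵢyᵢ / (Σxᵢ² + σ²/τ²).
Σxᵢyᵢ = 4·7 + 6·5 + 3·1 + 4·7 = 89; Σxᵢ² = 77; σ²/τ² = 1.
β̂_MAP = 89 / (77 + 1) = 89/78 ≈ 1.141.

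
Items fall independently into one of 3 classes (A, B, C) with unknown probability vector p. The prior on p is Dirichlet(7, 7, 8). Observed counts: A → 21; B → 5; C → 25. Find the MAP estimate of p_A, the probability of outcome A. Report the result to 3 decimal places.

MAP estimate of p_A = 0.386

The posterior is Dirichlet(αᵢ + nᵢ) = Dirichlet(28, 12, 33).
For a Dirichlet(a₁,…,a_K) with all aᵢ > 1, the mode has j-th component (aⱼ − 1)/(Σaᵢ − K).
Here Σaᵢ = 73 and K = 3, so p_A = (28 − 1)/(73 − 3) = 27/70 ≈ 0.386.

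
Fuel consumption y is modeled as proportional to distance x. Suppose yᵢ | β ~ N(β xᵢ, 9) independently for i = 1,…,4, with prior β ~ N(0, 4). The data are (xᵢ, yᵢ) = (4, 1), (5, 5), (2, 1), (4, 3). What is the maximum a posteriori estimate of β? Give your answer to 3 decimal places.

β̂_MAP = 0.680

log p(β | y) = −Σ(yᵢ − βxᵢ)²/(2·9) − β²/(2·4) + const.
Setting the derivative to zero: Σxᵢ(yᵢ − βxᵢ)/9 − β/4 = 0, so β = Σxᵢyᵢ / (Σxᵢ² + σ²/τ²).
Σxᵢyᵢ = 4·1 + 5·5 + 2·1 + 4·3 = 43; Σxᵢ² = 61; σ²/τ² = 2.25.
β̂_MAP = 43 / (61 + 2.25) = 43/63.25 ≈ 0.680.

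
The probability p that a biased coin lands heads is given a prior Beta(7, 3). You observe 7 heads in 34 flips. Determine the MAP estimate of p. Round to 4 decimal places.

Prior: Beta(7, 3).
Data: 7 successes in 34 trials. The binomial likelihood contributes p^7(1−p)^27, so the posterior is Beta(7+7, 3+27) = Beta(14, 30).
For Beta(a, b) with a, b > 1 the mode is (a−1)/(a+b−2) = 13/42 ≈ 0.3095.

p̂_MAP = 0.3095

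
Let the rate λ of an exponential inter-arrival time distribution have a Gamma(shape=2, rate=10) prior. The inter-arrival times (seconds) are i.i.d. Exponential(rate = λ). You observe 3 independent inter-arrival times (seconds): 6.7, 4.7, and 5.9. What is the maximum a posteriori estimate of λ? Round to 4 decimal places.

The Exponential(rate=λ) likelihood is ∝ λ^n e^(−λΣtᵢ). Here n = 3 and Σtᵢ = 6.7 + 4.7 + 5.9 = 17.3.
Posterior ∝ λe^(−10λ) · λ^3e^(−17.3λ) = λ^4e^(−27.3λ), i.e. Gamma(5, 27.3).
Mode = (a−1)/b = 4/27.3 ≈ 0.1465.

λ̂_MAP = 0.1465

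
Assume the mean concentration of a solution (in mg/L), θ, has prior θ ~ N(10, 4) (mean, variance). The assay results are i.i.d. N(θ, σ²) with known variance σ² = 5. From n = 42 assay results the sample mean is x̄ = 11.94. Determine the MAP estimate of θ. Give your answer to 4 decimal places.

n = 42, x̄ = 11.94.
For a Normal prior and Normal likelihood with known variance, the posterior is Normal; its mode equals its mean, the precision-weighted average.
Prior precision 1/σ₀² = 1/4 = 0.25; data precision n/σ² = 42/5 = 8.4.
θ̂ = (0.25·10 + 8.4·11.94) / (0.25 + 8.4) = 102.796/8.65 = 51398/4325 ≈ 11.8839.

θ̂_MAP = 11.8839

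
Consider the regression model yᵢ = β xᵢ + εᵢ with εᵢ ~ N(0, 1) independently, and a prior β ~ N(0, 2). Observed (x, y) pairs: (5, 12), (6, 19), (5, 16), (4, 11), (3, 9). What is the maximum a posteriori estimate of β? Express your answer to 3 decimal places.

log p(β | y) = −Σ(yᵢ − βxᵢ)²/(2·1) − β²/(2·2) + const.
Setting the derivative to zero: Σxᵢ(yᵢ − βxᵢ)/1 − β/2 = 0, so β = Σxᵢyᵢ / (Σxᵢ² + σ²/τ²).
Σxᵢyᵢ = 5·12 + 6·19 + 5·16 + 4·11 + 3·9 = 325; Σxᵢ² = 111; σ²/τ² = 0.5.
β̂_MAP = 325 / (111 + 0.5) = 325/111.5 ≈ 2.915.

β̂_MAP = 2.915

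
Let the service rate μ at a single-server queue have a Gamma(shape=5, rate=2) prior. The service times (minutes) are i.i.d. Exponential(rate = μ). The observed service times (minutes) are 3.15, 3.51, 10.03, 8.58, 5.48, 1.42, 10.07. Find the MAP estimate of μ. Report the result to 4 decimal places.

μ̂_MAP = 0.2486

The Exponential(rate=μ) likelihood is ∝ μ^n e^(−μΣtᵢ). Here n = 7 and Σtᵢ = 3.15 + 3.51 + 10.03 + 8.58 + 5.48 + 1.42 + 10.07 = 42.24.
Posterior ∝ μ^4e^(−2μ) · μ^7e^(−42.24μ) = μ^11e^(−44.24μ), i.e. Gamma(12, 44.24).
Mode = (a−1)/b = 11/44.24 ≈ 0.2486.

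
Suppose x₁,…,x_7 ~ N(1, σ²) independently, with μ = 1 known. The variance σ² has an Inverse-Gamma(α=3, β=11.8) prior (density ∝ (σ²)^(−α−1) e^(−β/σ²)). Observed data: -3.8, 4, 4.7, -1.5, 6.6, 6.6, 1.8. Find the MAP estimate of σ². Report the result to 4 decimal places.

σ̂²_MAP = 9.2627

Sum of squared deviations about the known mean: SS = (-3.8−1)² + (4−1)² + (4.7−1)² + (-1.5−1)² + (6.6−1)² + (6.6−1)² + (1.8−1)² = 115.34.
The Normal likelihood contributes (σ²)^(−n/2) exp(−SS/(2σ²)), so the posterior is Inverse-Gamma(α + n/2, β + SS/2) = Inverse-Gamma(6.5, 69.47).
The mode of Inverse-Gamma(a, b) is b/(a+1) = 69.47/7.5 ≈ 9.2627.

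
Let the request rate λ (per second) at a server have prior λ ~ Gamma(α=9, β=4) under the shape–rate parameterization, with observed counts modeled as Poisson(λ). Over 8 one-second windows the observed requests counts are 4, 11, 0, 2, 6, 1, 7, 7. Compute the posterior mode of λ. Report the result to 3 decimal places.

Σxᵢ = 4+11+0+2+6+1+7+7 = 38, with n = 8.
Posterior ∝ λ^8e^(−4λ) · λ^38e^(−8λ) = λ^46e^(−12λ), i.e. Gamma(shape=47, rate=12).
The mode of a Gamma(a, b) with a ≥ 1 (shape–rate) is (a−1)/b = 46/12 ≈ 3.833.

λ̂_MAP = 3.833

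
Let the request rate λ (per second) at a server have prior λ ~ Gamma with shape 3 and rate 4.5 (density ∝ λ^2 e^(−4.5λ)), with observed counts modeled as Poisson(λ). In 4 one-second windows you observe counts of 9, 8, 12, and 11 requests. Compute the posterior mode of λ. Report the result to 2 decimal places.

Σxᵢ = 9+8+12+11 = 40, with n = 4.
Posterior ∝ λ^2e^(−4.5λ) · λ^40e^(−4λ) = λ^42e^(−8.5λ), i.e. Gamma(shape=43, rate=8.5).
The mode of a Gamma(a, b) with a ≥ 1 (shape–rate) is (a−1)/b = 42/8.5 ≈ 4.94.

λ̂_MAP = 4.94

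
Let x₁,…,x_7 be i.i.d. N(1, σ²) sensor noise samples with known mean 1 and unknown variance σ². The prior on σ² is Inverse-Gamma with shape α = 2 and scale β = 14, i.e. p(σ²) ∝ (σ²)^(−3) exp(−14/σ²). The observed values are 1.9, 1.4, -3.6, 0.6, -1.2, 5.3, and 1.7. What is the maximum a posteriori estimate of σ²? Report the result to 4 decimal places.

σ̂²_MAP = 5.7008

Sum of squared deviations about the known mean: SS = (1.9−1)² + (1.4−1)² + (-3.6−1)² + (0.6−1)² + (-1.2−1)² + (5.3−1)² + (1.7−1)² = 46.11.
The Normal likelihood contributes (σ²)^(−n/2) exp(−SS/(2σ²)), so the posterior is Inverse-Gamma(α + n/2, β + SS/2) = Inverse-Gamma(5.5, 37.055).
The mode of Inverse-Gamma(a, b) is b/(a+1) = 37.055/6.5 ≈ 5.7008.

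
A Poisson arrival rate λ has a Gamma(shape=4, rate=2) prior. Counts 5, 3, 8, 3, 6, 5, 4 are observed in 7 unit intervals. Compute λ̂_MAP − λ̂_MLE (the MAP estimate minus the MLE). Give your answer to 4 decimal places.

Σxᵢ = 34. Posterior is Gamma(38, 9); MAP = (38−1)/9 = 37/9 ≈ 4.11111.
MLE = x̄ = 34/7 ≈ 4.85714.
Difference = 37/9 − 34/7 = -47/63 ≈ -0.7460.

MAP − MLE = -0.7460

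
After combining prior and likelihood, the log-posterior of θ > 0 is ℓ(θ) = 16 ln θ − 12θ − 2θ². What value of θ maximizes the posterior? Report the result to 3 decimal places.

θ̂_MAP = 1.000

ℓ'(θ) = 16/θ − 12 − 4θ. Setting this to zero and multiplying by θ: 4θ² + 12θ − 16 = 0.
θ = (−12 + √(12² + 4·4·16)) / (2·4) = (−12 + √400) / 8 = (−12 + 20)/8 = 1.
ℓ''(θ) = −16/θ² − 4 < 0, confirming a maximum.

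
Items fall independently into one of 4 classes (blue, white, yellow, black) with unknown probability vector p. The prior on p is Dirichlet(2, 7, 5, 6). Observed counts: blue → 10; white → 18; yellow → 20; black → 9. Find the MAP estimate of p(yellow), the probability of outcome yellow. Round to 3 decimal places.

MAP estimate of p(yellow) = 0.329

The posterior is Dirichlet(αᵢ + nᵢ) = Dirichlet(12, 25, 25, 15).
For a Dirichlet(a₁,…,a_K) with all aᵢ > 1, the mode has j-th component (aⱼ − 1)/(Σaᵢ − K).
Here Σaᵢ = 77 and K = 4, so p(yellow) = (25 − 1)/(77 − 4) = 24/73 ≈ 0.329.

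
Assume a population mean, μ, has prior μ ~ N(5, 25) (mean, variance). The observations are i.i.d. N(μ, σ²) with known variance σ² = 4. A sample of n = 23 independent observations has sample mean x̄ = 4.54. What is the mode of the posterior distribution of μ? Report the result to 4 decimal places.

n = 23, x̄ = 4.54.
For a Normal prior and Normal likelihood with known variance, the posterior is Normal; its mode equals its mean, the precision-weighted average.
Prior precision 1/σ₀² = 1/25 = 0.04; data precision n/σ² = 23/4 = 5.75.
μ̂ = (0.04·5 + 5.75·4.54) / (0.04 + 5.75) = 26.305/5.79 = 5261/1158 ≈ 4.5432.

μ̂_MAP = 4.5432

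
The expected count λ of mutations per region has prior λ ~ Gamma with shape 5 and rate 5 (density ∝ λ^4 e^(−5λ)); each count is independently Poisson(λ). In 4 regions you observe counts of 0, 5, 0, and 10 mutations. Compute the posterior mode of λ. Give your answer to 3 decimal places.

λ̂_MAP = 2.111

Σxᵢ = 0+5+0+10 = 15, with n = 4.
Posterior ∝ λ^4e^(−5λ) · λ^15e^(−4λ) = λ^19e^(−9λ), i.e. Gamma(shape=20, rate=9).
The mode of a Gamma(a, b) with a ≥ 1 (shape–rate) is (a−1)/b = 19/9 ≈ 2.111.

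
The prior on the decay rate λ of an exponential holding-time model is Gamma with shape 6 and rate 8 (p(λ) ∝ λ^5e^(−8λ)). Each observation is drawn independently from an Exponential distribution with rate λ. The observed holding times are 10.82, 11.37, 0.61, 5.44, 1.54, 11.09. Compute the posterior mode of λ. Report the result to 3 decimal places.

The Exponential(rate=λ) likelihood is ∝ λ^n e^(−λΣtᵢ). Here n = 6 and Σtᵢ = 10.82 + 11.37 + 0.61 + 5.44 + 1.54 + 11.09 = 40.87.
Posterior ∝ λ^5e^(−8λ) · λ^6e^(−40.87λ) = λ^11e^(−48.87λ), i.e. Gamma(12, 48.87).
Mode = (a−1)/b = 11/48.87 ≈ 0.225.

λ̂_MAP = 0.225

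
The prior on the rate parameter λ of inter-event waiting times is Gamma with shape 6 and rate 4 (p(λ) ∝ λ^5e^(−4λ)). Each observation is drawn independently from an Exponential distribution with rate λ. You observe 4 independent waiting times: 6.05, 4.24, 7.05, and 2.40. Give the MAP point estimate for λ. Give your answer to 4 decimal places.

λ̂_MAP = 0.3791

The Exponential(rate=λ) likelihood is ∝ λ^n e^(−λΣtᵢ). Here n = 4 and Σtᵢ = 6.05 + 4.24 + 7.05 + 2.40 = 19.74.
Posterior ∝ λ^5e^(−4λ) · λ^4e^(−19.74λ) = λ^9e^(−23.74λ), i.e. Gamma(10, 23.74).
Mode = (a−1)/b = 9/23.74 ≈ 0.3791.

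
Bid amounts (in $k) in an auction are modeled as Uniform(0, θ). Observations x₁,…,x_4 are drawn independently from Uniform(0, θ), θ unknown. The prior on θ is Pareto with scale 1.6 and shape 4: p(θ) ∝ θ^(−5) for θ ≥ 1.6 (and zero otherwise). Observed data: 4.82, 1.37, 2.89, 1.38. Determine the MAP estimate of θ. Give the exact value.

θ̂_MAP = 4.82

The Uniform(0, θ) likelihood is θ^(−n) for θ ≥ max(xᵢ), zero otherwise. Here max(xᵢ) = 4.82.
Posterior ∝ θ^(−5) · θ^(−4) = θ^(−9) on θ ≥ max(1.6, 4.82) = 4.82.
This density is strictly decreasing in θ, so the posterior mode lies at the lower boundary of the support.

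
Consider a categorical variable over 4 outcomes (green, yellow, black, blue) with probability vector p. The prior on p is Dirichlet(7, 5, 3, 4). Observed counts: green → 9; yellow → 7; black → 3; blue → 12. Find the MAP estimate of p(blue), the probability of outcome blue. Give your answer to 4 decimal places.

The posterior is Dirichlet(αᵢ + nᵢ) = Dirichlet(16, 12, 6, 16).
For a Dirichlet(a₁,…,a_K) with all aᵢ > 1, the mode has j-th component (aⱼ − 1)/(Σaᵢ − K).
Here Σaᵢ = 50 and K = 4, so p(blue) = (16 − 1)/(50 − 4) = 15/46 ≈ 0.3261.

MAP estimate of p(blue) = 0.3261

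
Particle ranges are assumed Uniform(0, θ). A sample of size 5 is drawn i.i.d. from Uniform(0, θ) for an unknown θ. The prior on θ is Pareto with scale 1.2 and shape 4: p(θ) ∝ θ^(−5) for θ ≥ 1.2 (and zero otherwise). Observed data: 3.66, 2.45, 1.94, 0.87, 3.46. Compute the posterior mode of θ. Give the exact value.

θ̂_MAP = 3.66

The Uniform(0, θ) likelihood is θ^(−n) for θ ≥ max(xᵢ), zero otherwise. Here max(xᵢ) = 3.66.
Posterior ∝ θ^(−5) · θ^(−5) = θ^(−10) on θ ≥ max(1.2, 3.66) = 3.66.
This density is strictly decreasing in θ, so the posterior mode lies at the lower boundary of the support.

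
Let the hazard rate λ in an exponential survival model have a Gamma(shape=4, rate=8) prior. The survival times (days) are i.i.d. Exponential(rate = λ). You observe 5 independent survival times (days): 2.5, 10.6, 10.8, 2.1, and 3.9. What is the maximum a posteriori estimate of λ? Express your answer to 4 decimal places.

The Exponential(rate=λ) likelihood is ∝ λ^n e^(−λΣtᵢ). Here n = 5 and Σtᵢ = 2.5 + 10.6 + 10.8 + 2.1 + 3.9 = 29.9.
Posterior ∝ λ^3e^(−8λ) · λ^5e^(−29.9λ) = λ^8e^(−37.9λ), i.e. Gamma(9, 37.9).
Mode = (a−1)/b = 8/37.9 ≈ 0.2111.

λ̂_MAP = 0.2111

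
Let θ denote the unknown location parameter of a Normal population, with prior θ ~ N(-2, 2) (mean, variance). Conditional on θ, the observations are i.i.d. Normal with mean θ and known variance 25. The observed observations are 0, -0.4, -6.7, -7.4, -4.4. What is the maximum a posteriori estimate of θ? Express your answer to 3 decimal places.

θ̂_MAP = -2.509

n = 5; x̄ = (0 + (-0.4) + (-6.7) + (-7.4) + (-4.4))/5 = -18.9/5 = -3.78.
For a Normal prior and Normal likelihood with known variance, the posterior is Normal; its mode equals its mean, the precision-weighted average.
Prior precision 1/σ₀² = 1/2 = 0.5; data precision n/σ² = 5/25 = 0.2.
θ̂ = (0.5·(-2) + 0.2·(-3.78)) / (0.5 + 0.2) = (-1.756)/0.7 = -439/175 ≈ -2.509.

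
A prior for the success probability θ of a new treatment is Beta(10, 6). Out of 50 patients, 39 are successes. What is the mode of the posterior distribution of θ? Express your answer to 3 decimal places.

θ̂_MAP = 0.750

Prior: Beta(10, 6).
Data: 39 successes in 50 trials. The binomial likelihood contributes θ^39(1−θ)^11, so the posterior is Beta(10+39, 6+11) = Beta(49, 17).
For Beta(a, b) with a, b > 1 the mode is (a−1)/(a+b−2) = 48/64 ≈ 0.750.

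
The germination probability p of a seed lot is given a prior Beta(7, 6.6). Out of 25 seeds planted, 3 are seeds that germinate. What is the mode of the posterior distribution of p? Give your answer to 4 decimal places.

p̂_MAP = 0.2459

Prior: Beta(7, 6.6).
Data: 3 successes in 25 trials. The binomial likelihood contributes p^3(1−p)^22, so the posterior is Beta(7+3, 6.6+22) = Beta(10, 28.6).
For Beta(a, b) with a, b > 1 the mode is (a−1)/(a+b−2) = 9/36.6 ≈ 0.2459.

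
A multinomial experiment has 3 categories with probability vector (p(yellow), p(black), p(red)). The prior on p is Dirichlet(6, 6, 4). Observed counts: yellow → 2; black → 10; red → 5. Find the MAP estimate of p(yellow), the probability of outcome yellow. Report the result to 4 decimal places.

The posterior is Dirichlet(αᵢ + nᵢ) = Dirichlet(8, 16, 9).
For a Dirichlet(a₁,…,a_K) with all aᵢ > 1, the mode has j-th component (aⱼ − 1)/(Σaᵢ − K).
Here Σaᵢ = 33 and K = 3, so p(yellow) = (8 − 1)/(33 − 3) = 7/30 ≈ 0.2333.

MAP estimate of p(yellow) = 0.2333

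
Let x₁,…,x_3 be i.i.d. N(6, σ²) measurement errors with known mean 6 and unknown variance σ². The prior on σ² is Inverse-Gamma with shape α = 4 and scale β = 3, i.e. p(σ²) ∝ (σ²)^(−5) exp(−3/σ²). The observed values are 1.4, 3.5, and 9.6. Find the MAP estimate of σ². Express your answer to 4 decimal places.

Sum of squared deviations about the known mean: SS = (1.4−6)² + (3.5−6)² + (9.6−6)² = 40.37.
The Normal likelihood contributes (σ²)^(−n/2) exp(−SS/(2σ²)), so the posterior is Inverse-Gamma(α + n/2, β + SS/2) = Inverse-Gamma(5.5, 23.185).
The mode of Inverse-Gamma(a, b) is b/(a+1) = 23.185/6.5 ≈ 3.5669.

σ̂²_MAP = 3.5669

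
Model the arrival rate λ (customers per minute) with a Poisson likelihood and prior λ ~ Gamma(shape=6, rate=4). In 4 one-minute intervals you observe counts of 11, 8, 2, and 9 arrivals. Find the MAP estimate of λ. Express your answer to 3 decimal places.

Σxᵢ = 11+8+2+9 = 30, with n = 4.
Posterior ∝ λ^5e^(−4λ) · λ^30e^(−4λ) = λ^35e^(−8λ), i.e. Gamma(shape=36, rate=8).
The mode of a Gamma(a, b) with a ≥ 1 (shape–rate) is (a−1)/b = 35/8 ≈ 4.375.

λ̂_MAP = 4.375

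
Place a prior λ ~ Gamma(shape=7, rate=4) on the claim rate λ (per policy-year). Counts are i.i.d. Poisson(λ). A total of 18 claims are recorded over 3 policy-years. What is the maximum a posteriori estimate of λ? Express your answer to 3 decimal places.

λ̂_MAP = 3.429

Σxᵢ = 18, n = 3.
Posterior ∝ λ^6e^(−4λ) · λ^18e^(−3λ) = λ^24e^(−7λ), i.e. Gamma(shape=25, rate=7).
The mode of a Gamma(a, b) with a ≥ 1 (shape–rate) is (a−1)/b = 24/7 ≈ 3.429.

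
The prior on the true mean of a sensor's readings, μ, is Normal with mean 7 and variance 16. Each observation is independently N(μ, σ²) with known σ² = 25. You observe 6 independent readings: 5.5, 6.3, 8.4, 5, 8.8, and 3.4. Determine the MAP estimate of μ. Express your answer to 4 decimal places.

μ̂_MAP = 6.3917

n = 6; x̄ = (5.5 + 6.3 + 8.4 + 5 + 8.8 + 3.4)/6 = 37.4/6 = 187/30 ≈ 6.2333.
For a Normal prior and Normal likelihood with known variance, the posterior is Normal; its mode equals its mean, the precision-weighted average.
Prior precision 1/σ₀² = 1/16 = 0.0625; data precision n/σ² = 6/25 = 0.24.
μ̂ = (0.0625·7 + 0.24·(187/30)) / (0.0625 + 0.24) = 1.9335/0.3025 = 3867/605 ≈ 6.3917.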